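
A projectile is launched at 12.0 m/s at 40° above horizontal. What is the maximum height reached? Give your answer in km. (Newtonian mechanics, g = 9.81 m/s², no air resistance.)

H = v₀² × sin²(θ) / (2g) = 12.0² × sin(40°)² / (2 × 9.81) = 144.0 × 0.413176 / 19.62 = 3.03248 m
H = 3.03248 m / 1000.0 = 0.003032 km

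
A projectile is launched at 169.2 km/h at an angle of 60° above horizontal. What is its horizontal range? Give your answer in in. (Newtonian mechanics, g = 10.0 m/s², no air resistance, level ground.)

v₀ = 169.2 km/h × 0.2777777777777778 = 47.0 m/s
R = v₀² × sin(2θ) / g = 47.0² × sin(2 × 60°) / 10.0 = 2209.0 × 0.866025 / 10.0 = 191.305 m
R = 191.305 m / 0.0254 = 7532 in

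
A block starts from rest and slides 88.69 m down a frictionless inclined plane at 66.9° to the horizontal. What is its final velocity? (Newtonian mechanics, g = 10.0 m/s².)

a = g sin(θ) = 10.0 × sin(66.9°) = 9.1982 m/s²
v = √(2ad) = √(2 × 9.1982 × 88.69) = 40.39 m/s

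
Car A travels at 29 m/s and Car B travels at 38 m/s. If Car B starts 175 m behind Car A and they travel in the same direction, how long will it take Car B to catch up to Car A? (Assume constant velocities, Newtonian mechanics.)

Relative speed: v_rel = 38 - 29 = 9 m/s
Time to catch: t = d₀/v_rel = 175/9 = 19.44 s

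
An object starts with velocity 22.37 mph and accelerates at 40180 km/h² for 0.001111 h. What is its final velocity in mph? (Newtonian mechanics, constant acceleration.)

v₀ = 22.37 mph × 0.44704 = 10.0003 m/s
a = 40180 km/h² × 7.716049382716049e-05 = 3.10031 m/s²
t = 0.001111 h × 3600.0 = 3.9996 s
v = v₀ + a × t = 10.0003 + 3.10031 × 3.9996 = 22.4003 m/s
v = 22.4003 m/s / 0.44704 = 50.11 mph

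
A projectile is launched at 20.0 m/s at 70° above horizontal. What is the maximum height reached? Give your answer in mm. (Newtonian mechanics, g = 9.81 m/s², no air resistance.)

H = v₀² × sin²(θ) / (2g) = 20.0² × sin(70°)² / (2 × 9.81) = 400.0 × 0.883022 / 19.62 = 18.0025 m
H = 18.0025 m / 0.001 = 18000 mm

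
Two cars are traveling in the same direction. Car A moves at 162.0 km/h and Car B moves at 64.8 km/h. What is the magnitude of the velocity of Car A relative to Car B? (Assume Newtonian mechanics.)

v_rel = |v_A - v_B| = |162.0 - 64.8| = 97.2 km/h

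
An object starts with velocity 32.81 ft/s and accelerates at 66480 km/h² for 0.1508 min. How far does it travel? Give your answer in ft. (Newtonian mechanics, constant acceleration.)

v₀ = 32.81 ft/s × 0.3048 = 10.0005 m/s
a = 66480 km/h² × 7.716049382716049e-05 = 5.12963 m/s²
t = 0.1508 min × 60.0 = 9.048 s
d = v₀ × t + ½ × a × t² = 10.0005 × 9.048 + 0.5 × 5.12963 × 9.048² = 300.456 m
d = 300.456 m / 0.3048 = 985.7 ft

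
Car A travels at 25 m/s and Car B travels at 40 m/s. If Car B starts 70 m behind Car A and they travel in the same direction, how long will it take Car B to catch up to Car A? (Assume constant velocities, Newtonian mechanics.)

Relative speed: v_rel = 40 - 25 = 15 m/s
Time to catch: t = d₀/v_rel = 70/15 = 4.67 s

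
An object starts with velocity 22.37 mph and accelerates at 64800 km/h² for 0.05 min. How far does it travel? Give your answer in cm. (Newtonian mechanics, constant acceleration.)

v₀ = 22.37 mph × 0.44704 = 10.0003 m/s
a = 64800 km/h² × 7.716049382716049e-05 = 5.0 m/s²
t = 0.05 min × 60.0 = 3.0 s
d = v₀ × t + ½ × a × t² = 10.0003 × 3.0 + 0.5 × 5.0 × 3.0² = 52.5009 m
d = 52.5009 m / 0.01 = 5250 cm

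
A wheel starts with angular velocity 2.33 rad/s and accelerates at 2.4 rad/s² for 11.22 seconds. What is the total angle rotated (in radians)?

θ = ω₀t + ½αt² = 2.33×11.22 + ½×2.4×11.22² = 177.21 rad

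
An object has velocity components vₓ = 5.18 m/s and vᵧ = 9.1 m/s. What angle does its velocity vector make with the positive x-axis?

θ = arctan(vᵧ/vₓ) = arctan(9.1/5.18) = 60.35°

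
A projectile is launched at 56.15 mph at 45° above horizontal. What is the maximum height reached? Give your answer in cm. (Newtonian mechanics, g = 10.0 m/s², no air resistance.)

v₀ = 56.15 mph × 0.44704 = 25.1013 m/s
H = v₀² × sin²(θ) / (2g) = 25.1013² × sin(45°)² / (2 × 10.0) = 630.075 × 0.5 / 20.0 = 15.7519 m
H = 15.7519 m / 0.01 = 1575 cm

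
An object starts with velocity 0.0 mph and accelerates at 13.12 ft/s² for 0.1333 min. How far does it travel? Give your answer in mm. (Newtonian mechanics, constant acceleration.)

v₀ = 0.0 mph × 0.44704 = 0.0 m/s
a = 13.12 ft/s² × 0.3048 = 3.99898 m/s²
t = 0.1333 min × 60.0 = 7.998 s
d = v₀ × t + ½ × a × t² = 0.0 × 7.998 + 0.5 × 3.99898 × 7.998² = 127.903 m
d = 127.903 m / 0.001 = 127900 mm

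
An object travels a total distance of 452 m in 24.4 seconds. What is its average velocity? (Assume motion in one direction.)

v_avg = Δd / Δt = 452 / 24.4 = 18.52 m/s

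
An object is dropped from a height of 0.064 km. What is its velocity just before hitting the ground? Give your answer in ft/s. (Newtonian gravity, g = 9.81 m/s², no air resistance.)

h = 0.064 km × 1000.0 = 64.0 m
v = √(2gh) = √(2 × 9.81 × 64.0) = 35.4356 m/s
v = 35.4356 m/s / 0.3048 = 116.3 ft/s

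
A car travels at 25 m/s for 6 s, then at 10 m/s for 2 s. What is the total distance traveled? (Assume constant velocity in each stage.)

d₁ = v₁t₁ = 25 × 6 = 150 m
d₂ = v₂t₂ = 10 × 2 = 20 m
d_total = 150 + 20 = 170 m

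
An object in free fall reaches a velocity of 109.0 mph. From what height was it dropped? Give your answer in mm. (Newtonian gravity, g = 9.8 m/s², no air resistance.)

v = 109.0 mph × 0.44704 = 48.7274 m/s
h = v² / (2g) = 48.7274² / (2 × 9.8) = 121.141 m
h = 121.141 m / 0.001 = 121100 mm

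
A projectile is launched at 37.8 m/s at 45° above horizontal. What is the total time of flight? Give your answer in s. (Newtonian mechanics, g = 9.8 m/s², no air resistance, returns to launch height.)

T = 2 × v₀ × sin(θ) / g = 2 × 37.8 × sin(45°) / 9.8 = 2 × 37.8 × 0.707107 / 9.8 = 5.455 s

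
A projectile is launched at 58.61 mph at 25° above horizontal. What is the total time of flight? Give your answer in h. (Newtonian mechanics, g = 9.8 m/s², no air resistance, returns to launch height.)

v₀ = 58.61 mph × 0.44704 = 26.201 m/s
T = 2 × v₀ × sin(θ) / g = 2 × 26.201 × sin(25°) / 9.8 = 2 × 26.201 × 0.422618 / 9.8 = 2.2598 s
T = 2.2598 s / 3600.0 = 0.0006277 h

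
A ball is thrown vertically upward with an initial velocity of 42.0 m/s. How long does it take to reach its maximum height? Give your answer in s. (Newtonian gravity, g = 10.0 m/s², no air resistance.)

t_up = v₀ / g = 42.0 / 10.0 = 4.2 s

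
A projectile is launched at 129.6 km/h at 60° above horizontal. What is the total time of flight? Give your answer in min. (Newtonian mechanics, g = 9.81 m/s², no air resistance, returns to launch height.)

v₀ = 129.6 km/h × 0.2777777777777778 = 36.0 m/s
T = 2 × v₀ × sin(θ) / g = 2 × 36.0 × sin(60°) / 9.81 = 2 × 36.0 × 0.866025 / 9.81 = 6.35615 s
T = 6.35615 s / 60.0 = 0.1059 min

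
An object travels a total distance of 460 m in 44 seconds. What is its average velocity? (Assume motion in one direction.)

v_avg = Δd / Δt = 460 / 44 = 10.45 m/s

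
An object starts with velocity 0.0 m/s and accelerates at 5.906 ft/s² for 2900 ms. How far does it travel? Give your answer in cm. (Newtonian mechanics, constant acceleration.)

a = 5.906 ft/s² × 0.3048 = 1.80015 m/s²
t = 2900 ms × 0.001 = 2.9 s
d = v₀ × t + ½ × a × t² = 0.0 × 2.9 + 0.5 × 1.80015 × 2.9² = 7.56963 m
d = 7.56963 m / 0.01 = 757.0 cm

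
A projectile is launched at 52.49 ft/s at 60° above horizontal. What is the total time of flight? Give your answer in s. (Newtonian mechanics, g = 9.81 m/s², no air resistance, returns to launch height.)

v₀ = 52.49 ft/s × 0.3048 = 15.999 m/s
T = 2 × v₀ × sin(θ) / g = 2 × 15.999 × sin(60°) / 9.81 = 2 × 15.999 × 0.866025 / 9.81 = 2.825 s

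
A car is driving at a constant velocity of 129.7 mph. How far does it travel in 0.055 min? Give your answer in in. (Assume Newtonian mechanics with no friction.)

v = 129.7 mph × 0.44704 = 57.9811 m/s
t = 0.055 min × 60.0 = 3.3 s
d = v × t = 57.9811 × 3.3 = 191.338 m
d = 191.338 m / 0.0254 = 7533 in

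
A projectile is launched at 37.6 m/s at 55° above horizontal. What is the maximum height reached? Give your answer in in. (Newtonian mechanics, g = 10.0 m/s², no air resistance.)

H = v₀² × sin²(θ) / (2g) = 37.6² × sin(55°)² / (2 × 10.0) = 1413.76 × 0.67101 / 20.0 = 47.4324 m
H = 47.4324 m / 0.0254 = 1867 in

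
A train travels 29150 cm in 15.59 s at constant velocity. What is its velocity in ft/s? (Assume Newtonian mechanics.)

d = 29150 cm × 0.01 = 291.5 m
v = d / t = 291.5 / 15.59 = 18.6979 m/s
v = 18.6979 m/s / 0.3048 = 61.34 ft/s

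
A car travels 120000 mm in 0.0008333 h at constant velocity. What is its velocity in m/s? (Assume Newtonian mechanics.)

d = 120000 mm × 0.001 = 120.0 m
t = 0.0008333 h × 3600.0 = 2.99988 s
v = d / t = 120.0 / 2.99988 = 40.0 m/s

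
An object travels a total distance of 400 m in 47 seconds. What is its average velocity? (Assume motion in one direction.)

v_avg = Δd / Δt = 400 / 47 = 8.51 m/s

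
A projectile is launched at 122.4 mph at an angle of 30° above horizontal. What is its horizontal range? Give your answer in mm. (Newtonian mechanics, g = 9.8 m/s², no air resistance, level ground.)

v₀ = 122.4 mph × 0.44704 = 54.7177 m/s
R = v₀² × sin(2θ) / g = 54.7177² × sin(2 × 30°) / 9.8 = 2994.03 × 0.866025 / 9.8 = 264.582 m
R = 264.582 m / 0.001 = 264600 mm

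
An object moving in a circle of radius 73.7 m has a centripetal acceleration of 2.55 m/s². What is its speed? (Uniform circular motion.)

v = √(a_c × r) = √(2.55 × 73.7) = 13.71 m/s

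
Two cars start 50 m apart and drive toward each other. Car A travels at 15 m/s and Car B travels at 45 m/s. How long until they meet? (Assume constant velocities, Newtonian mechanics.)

Combined speed: v_combined = 15 + 45 = 60 m/s
Time to meet: t = d/v_combined = 50/60 = 0.83 s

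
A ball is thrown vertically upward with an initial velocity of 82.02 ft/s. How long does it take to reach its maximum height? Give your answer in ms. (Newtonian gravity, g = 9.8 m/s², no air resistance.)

v₀ = 82.02 ft/s × 0.3048 = 24.9997 m/s
t_up = v₀ / g = 24.9997 / 9.8 = 2.55099 s
t_up = 2.55099 s / 0.001 = 2551 ms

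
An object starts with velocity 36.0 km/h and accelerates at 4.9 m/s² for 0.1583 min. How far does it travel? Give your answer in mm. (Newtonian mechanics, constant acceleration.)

v₀ = 36.0 km/h × 0.2777777777777778 = 10.0 m/s
t = 0.1583 min × 60.0 = 9.498 s
d = v₀ × t + ½ × a × t² = 10.0 × 9.498 + 0.5 × 4.9 × 9.498² = 315.999 m
d = 315.999 m / 0.001 = 316000 mm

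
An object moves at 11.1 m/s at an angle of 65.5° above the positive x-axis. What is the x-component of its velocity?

vₓ = v cos(θ) = 11.1 × cos(65.5°) = 4.6 m/s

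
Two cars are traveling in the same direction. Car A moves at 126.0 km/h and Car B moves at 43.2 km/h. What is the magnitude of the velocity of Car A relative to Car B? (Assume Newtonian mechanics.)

v_rel = |v_A - v_B| = |126.0 - 43.2| = 82.8 km/h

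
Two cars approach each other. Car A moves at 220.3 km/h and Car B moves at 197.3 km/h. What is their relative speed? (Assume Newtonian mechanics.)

v_rel = v_A + v_B = 220.3 + 197.3 = 417.6 km/h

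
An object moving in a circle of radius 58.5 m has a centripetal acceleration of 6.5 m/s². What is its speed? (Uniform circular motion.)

v = √(a_c × r) = √(6.5 × 58.5) = 19.5 m/s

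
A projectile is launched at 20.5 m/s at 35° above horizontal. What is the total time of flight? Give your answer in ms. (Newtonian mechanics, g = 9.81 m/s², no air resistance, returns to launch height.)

T = 2 × v₀ × sin(θ) / g = 2 × 20.5 × sin(35°) / 9.81 = 2 × 20.5 × 0.573576 / 9.81 = 2.39721 s
T = 2.39721 s / 0.001 = 2397 ms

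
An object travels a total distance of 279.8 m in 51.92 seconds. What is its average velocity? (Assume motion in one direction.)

v_avg = Δd / Δt = 279.8 / 51.92 = 5.39 m/s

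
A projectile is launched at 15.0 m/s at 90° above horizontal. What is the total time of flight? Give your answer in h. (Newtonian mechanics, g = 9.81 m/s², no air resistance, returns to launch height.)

T = 2 × v₀ × sin(θ) / g = 2 × 15.0 × sin(90°) / 9.81 = 2 × 15.0 × 1.0 / 9.81 = 3.0581 s
T = 3.0581 s / 3600.0 = 0.0008495 h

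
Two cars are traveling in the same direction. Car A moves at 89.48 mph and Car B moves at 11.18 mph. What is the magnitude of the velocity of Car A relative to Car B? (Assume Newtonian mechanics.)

v_rel = |v_A - v_B| = |89.48 - 11.18| = 78.3 mph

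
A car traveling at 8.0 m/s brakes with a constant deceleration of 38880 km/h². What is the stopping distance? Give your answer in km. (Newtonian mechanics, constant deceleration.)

a = 38880 km/h² × 7.716049382716049e-05 = 3.0 m/s²
d = v₀² / (2a) = 8.0² / (2 × 3.0) = 64.0 / 6.0 = 10.6667 m
d = 10.6667 m / 1000.0 = 0.01067 km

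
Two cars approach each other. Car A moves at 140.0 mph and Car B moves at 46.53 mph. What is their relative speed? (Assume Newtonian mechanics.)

v_rel = v_A + v_B = 140.0 + 46.53 = 186.53 mph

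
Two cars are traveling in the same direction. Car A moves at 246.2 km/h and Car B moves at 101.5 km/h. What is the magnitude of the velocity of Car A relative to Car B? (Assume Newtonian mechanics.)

v_rel = |v_A - v_B| = |246.2 - 101.5| = 144.7 km/h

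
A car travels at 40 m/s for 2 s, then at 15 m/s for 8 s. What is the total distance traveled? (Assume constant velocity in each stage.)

d₁ = v₁t₁ = 40 × 2 = 80 m
d₂ = v₂t₂ = 15 × 8 = 120 m
d_total = 80 + 120 = 200 m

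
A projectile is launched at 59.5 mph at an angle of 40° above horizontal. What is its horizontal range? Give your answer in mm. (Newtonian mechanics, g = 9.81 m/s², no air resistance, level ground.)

v₀ = 59.5 mph × 0.44704 = 26.5989 m/s
R = v₀² × sin(2θ) / g = 26.5989² × sin(2 × 40°) / 9.81 = 707.501 × 0.984808 / 9.81 = 71.0247 m
R = 71.0247 m / 0.001 = 71020 mm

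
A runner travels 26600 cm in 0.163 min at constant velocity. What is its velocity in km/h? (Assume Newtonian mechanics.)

d = 26600 cm × 0.01 = 266.0 m
t = 0.163 min × 60.0 = 9.78 s
v = d / t = 266.0 / 9.78 = 27.1984 m/s
v = 27.1984 m/s / 0.2777777777777778 = 97.91 km/h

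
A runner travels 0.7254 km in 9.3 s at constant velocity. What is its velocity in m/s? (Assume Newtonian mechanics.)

d = 0.7254 km × 1000.0 = 725.4 m
v = d / t = 725.4 / 9.3 = 78.0 m/s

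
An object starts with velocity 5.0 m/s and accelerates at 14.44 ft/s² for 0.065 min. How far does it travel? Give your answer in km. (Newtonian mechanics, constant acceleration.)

a = 14.44 ft/s² × 0.3048 = 4.40131 m/s²
t = 0.065 min × 60.0 = 3.9 s
d = v₀ × t + ½ × a × t² = 5.0 × 3.9 + 0.5 × 4.40131 × 3.9² = 52.972 m
d = 52.972 m / 1000.0 = 0.05297 km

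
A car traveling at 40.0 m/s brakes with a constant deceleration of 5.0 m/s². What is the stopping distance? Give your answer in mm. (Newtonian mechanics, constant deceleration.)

d = v₀² / (2a) = 40.0² / (2 × 5.0) = 1600.0 / 10.0 = 160.0 m
d = 160.0 m / 0.001 = 160000 mm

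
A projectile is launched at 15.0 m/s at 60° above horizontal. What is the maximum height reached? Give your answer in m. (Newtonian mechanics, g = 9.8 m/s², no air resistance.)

H = v₀² × sin²(θ) / (2g) = 15.0² × sin(60°)² / (2 × 9.8) = 225.0 × 0.75 / 19.6 = 8.61 m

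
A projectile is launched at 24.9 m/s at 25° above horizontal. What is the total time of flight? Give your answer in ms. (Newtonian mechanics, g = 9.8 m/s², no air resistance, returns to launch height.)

T = 2 × v₀ × sin(θ) / g = 2 × 24.9 × sin(25°) / 9.8 = 2 × 24.9 × 0.422618 / 9.8 = 2.14759 s
T = 2.14759 s / 0.001 = 2148 ms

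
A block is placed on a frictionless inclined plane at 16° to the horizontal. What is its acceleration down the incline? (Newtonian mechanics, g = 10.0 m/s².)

a = g sin(θ) = 10.0 × sin(16°) = 10.0 × 0.2756 = 2.76 m/s²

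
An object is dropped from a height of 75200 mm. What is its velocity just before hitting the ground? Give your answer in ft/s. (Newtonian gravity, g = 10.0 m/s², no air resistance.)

h = 75200 mm × 0.001 = 75.2 m
v = √(2gh) = √(2 × 10.0 × 75.2) = 38.7814 m/s
v = 38.7814 m/s / 0.3048 = 127.2 ft/s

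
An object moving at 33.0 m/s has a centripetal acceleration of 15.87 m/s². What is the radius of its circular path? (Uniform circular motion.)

r = v²/a_c = 33.0²/15.87 = 68.62 m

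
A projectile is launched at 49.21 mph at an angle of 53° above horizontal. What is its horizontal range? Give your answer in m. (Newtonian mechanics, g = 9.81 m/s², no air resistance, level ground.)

v₀ = 49.21 mph × 0.44704 = 21.9988 m/s
R = v₀² × sin(2θ) / g = 21.9988² × sin(2 × 53°) / 9.81 = 483.947 × 0.961262 / 9.81 = 47.42 m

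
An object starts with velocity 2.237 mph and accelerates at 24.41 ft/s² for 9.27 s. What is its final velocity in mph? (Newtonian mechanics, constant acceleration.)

v₀ = 2.237 mph × 0.44704 = 1.00003 m/s
a = 24.41 ft/s² × 0.3048 = 7.44017 m/s²
v = v₀ + a × t = 1.00003 + 7.44017 × 9.27 = 69.9704 m/s
v = 69.9704 m/s / 0.44704 = 156.5 mph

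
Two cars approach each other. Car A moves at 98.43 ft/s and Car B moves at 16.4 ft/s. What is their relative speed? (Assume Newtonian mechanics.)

v_rel = v_A + v_B = 98.43 + 16.4 = 114.83 ft/s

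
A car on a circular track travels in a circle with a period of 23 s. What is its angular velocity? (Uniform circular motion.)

ω = 2π/T = 2π/23 = 0.2732 rad/s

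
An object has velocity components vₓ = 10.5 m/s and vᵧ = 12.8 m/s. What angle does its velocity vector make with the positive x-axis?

θ = arctan(vᵧ/vₓ) = arctan(12.8/10.5) = 50.64°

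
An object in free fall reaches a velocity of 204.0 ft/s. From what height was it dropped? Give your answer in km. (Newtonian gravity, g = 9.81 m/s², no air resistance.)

v = 204.0 ft/s × 0.3048 = 62.1792 m/s
h = v² / (2g) = 62.1792² / (2 × 9.81) = 197.057 m
h = 197.057 m / 1000.0 = 0.1971 km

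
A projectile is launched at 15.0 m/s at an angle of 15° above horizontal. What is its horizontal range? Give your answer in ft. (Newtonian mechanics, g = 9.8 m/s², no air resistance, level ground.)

R = v₀² × sin(2θ) / g = 15.0² × sin(2 × 15°) / 9.8 = 225.0 × 0.5 / 9.8 = 11.4796 m
R = 11.4796 m / 0.3048 = 37.66 ft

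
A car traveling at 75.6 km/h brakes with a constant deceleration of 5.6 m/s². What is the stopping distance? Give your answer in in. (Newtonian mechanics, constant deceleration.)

v₀ = 75.6 km/h × 0.2777777777777778 = 21.0 m/s
d = v₀² / (2a) = 21.0² / (2 × 5.6) = 441.0 / 11.2 = 39.375 m
d = 39.375 m / 0.0254 = 1550 in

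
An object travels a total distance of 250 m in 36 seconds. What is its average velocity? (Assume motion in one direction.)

v_avg = Δd / Δt = 250 / 36 = 6.94 m/s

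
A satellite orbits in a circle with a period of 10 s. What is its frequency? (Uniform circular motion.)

f = 1/T = 1/10 = 0.1 Hz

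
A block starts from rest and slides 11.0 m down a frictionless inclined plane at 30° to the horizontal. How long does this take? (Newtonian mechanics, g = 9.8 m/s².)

a = g sin(θ) = 9.8 × sin(30°) = 4.9 m/s²
t = √(2d/a) = √(2 × 11.0 / 4.9) = 2.12 s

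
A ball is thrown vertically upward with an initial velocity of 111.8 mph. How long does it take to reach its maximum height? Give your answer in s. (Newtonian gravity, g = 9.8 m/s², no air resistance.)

v₀ = 111.8 mph × 0.44704 = 49.9791 m/s
t_up = v₀ / g = 49.9791 / 9.8 = 5.1 s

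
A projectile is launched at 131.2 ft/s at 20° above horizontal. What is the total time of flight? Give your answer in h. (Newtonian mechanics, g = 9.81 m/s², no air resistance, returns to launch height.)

v₀ = 131.2 ft/s × 0.3048 = 39.9898 m/s
T = 2 × v₀ × sin(θ) / g = 2 × 39.9898 × sin(20°) / 9.81 = 2 × 39.9898 × 0.34202 / 9.81 = 2.78844 s
T = 2.78844 s / 3600.0 = 0.0007746 h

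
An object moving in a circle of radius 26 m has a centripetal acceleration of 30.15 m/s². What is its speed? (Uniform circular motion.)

v = √(a_c × r) = √(30.15 × 26) = 28.0 m/s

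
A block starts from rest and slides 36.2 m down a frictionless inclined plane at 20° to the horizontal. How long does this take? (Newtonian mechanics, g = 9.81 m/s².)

a = g sin(θ) = 9.81 × sin(20°) = 3.3552 m/s²
t = √(2d/a) = √(2 × 36.2 / 3.3552) = 4.65 s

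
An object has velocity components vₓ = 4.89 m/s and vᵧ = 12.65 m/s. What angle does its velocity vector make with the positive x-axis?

θ = arctan(vᵧ/vₓ) = arctan(12.65/4.89) = 68.87°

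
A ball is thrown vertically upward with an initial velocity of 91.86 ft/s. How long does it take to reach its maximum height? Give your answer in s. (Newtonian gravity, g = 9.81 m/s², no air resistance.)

v₀ = 91.86 ft/s × 0.3048 = 27.9989 m/s
t_up = v₀ / g = 27.9989 / 9.81 = 2.854 s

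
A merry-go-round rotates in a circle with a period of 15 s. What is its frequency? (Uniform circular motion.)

f = 1/T = 1/15 = 0.0667 Hz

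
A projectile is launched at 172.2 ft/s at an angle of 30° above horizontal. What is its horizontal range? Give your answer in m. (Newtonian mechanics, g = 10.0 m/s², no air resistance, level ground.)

v₀ = 172.2 ft/s × 0.3048 = 52.4866 m/s
R = v₀² × sin(2θ) / g = 52.4866² × sin(2 × 30°) / 10.0 = 2754.84 × 0.866025 / 10.0 = 238.6 m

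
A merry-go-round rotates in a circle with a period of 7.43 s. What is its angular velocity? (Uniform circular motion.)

ω = 2π/T = 2π/7.43 = 0.8457 rad/s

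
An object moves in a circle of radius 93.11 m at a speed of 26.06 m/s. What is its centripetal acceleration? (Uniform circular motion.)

a_c = v²/r = 26.06²/93.11 = 679.1236/93.11 = 7.29 m/s²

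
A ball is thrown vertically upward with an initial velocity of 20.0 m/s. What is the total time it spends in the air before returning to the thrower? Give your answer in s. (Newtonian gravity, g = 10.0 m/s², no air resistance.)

t_total = 2 × v₀ / g = 2 × 20.0 / 10.0 = 4.0 s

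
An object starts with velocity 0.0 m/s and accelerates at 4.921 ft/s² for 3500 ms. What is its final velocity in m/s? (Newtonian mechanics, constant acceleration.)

a = 4.921 ft/s² × 0.3048 = 1.49992 m/s²
t = 3500 ms × 0.001 = 3.5 s
v = v₀ + a × t = 0.0 + 1.49992 × 3.5 = 5.25 m/s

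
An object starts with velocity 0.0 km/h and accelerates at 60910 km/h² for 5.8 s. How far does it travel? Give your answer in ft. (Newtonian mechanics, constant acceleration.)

v₀ = 0.0 km/h × 0.2777777777777778 = 0.0 m/s
a = 60910 km/h² × 7.716049382716049e-05 = 4.69985 m/s²
d = v₀ × t + ½ × a × t² = 0.0 × 5.8 + 0.5 × 4.69985 × 5.8² = 79.0515 m
d = 79.0515 m / 0.3048 = 259.4 ft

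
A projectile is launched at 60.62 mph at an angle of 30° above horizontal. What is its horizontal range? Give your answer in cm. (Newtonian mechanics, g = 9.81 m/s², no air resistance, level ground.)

v₀ = 60.62 mph × 0.44704 = 27.0996 m/s
R = v₀² × sin(2θ) / g = 27.0996² × sin(2 × 30°) / 9.81 = 734.388 × 0.866025 / 9.81 = 64.8316 m
R = 64.8316 m / 0.01 = 6483 cm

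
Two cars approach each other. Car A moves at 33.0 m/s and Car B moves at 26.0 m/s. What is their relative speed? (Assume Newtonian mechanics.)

v_rel = v_A + v_B = 33.0 + 26.0 = 59.0 m/s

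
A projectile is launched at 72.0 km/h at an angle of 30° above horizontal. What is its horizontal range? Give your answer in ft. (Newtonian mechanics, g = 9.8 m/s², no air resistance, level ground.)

v₀ = 72.0 km/h × 0.2777777777777778 = 20.0 m/s
R = v₀² × sin(2θ) / g = 20.0² × sin(2 × 30°) / 9.8 = 400.0 × 0.866025 / 9.8 = 35.348 m
R = 35.348 m / 0.3048 = 116.0 ft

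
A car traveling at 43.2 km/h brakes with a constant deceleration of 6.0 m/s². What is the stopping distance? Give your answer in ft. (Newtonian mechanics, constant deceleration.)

v₀ = 43.2 km/h × 0.2777777777777778 = 12.0 m/s
d = v₀² / (2a) = 12.0² / (2 × 6.0) = 144.0 / 12.0 = 12.0 m
d = 12.0 m / 0.3048 = 39.37 ft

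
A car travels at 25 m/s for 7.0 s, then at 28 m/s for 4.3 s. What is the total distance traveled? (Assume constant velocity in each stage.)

d₁ = v₁t₁ = 25 × 7.0 = 175.0 m
d₂ = v₂t₂ = 28 × 4.3 = 120.4 m
d_total = 175.0 + 120.4 = 295.4 m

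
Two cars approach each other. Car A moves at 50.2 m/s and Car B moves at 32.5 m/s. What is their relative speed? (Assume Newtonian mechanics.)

v_rel = v_A + v_B = 50.2 + 32.5 = 82.7 m/s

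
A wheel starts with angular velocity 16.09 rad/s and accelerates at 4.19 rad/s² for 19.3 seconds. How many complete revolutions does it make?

θ = ω₀t + ½αt² = 16.09×19.3 + ½×4.19×19.3² = 1090.90355 rad
Total revolutions = θ/(2π) = 1090.90355/(2π) = 173.62
Complete revolutions = ⌊173.62⌋ = 173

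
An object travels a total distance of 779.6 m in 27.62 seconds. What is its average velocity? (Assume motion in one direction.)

v_avg = Δd / Δt = 779.6 / 27.62 = 28.23 m/s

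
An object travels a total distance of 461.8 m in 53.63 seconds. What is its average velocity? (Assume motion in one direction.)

v_avg = Δd / Δt = 461.8 / 53.63 = 8.61 m/s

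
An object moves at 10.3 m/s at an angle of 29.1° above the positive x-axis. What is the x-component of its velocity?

vₓ = v cos(θ) = 10.3 × cos(29.1°) = 9.0 m/s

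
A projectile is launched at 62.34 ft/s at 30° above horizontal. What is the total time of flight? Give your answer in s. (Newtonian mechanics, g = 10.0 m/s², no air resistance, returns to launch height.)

v₀ = 62.34 ft/s × 0.3048 = 19.0012 m/s
T = 2 × v₀ × sin(θ) / g = 2 × 19.0012 × sin(30°) / 10.0 = 2 × 19.0012 × 0.5 / 10.0 = 1.9 s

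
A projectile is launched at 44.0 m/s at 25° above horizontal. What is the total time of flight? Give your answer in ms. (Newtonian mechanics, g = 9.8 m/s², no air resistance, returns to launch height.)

T = 2 × v₀ × sin(θ) / g = 2 × 44.0 × sin(25°) / 9.8 = 2 × 44.0 × 0.422618 / 9.8 = 3.79494 s
T = 3.79494 s / 0.001 = 3795 ms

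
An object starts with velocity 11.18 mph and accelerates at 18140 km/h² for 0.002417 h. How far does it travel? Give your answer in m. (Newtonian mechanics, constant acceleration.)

v₀ = 11.18 mph × 0.44704 = 4.99791 m/s
a = 18140 km/h² × 7.716049382716049e-05 = 1.39969 m/s²
t = 0.002417 h × 3600.0 = 8.7012 s
d = v₀ × t + ½ × a × t² = 4.99791 × 8.7012 + 0.5 × 1.39969 × 8.7012² = 96.47 m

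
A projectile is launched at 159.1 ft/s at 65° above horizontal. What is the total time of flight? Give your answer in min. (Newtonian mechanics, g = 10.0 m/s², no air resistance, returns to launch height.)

v₀ = 159.1 ft/s × 0.3048 = 48.4937 m/s
T = 2 × v₀ × sin(θ) / g = 2 × 48.4937 × sin(65°) / 10.0 = 2 × 48.4937 × 0.906308 / 10.0 = 8.79005 s
T = 8.79005 s / 60.0 = 0.1465 min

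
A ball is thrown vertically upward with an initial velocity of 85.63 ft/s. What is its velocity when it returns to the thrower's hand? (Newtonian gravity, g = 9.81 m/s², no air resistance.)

By conservation of energy (no air resistance), the ball returns to the throw height with the same speed as launch, but directed downward.
|v_ground| = v₀ = 85.63 ft/s
v_ground = 85.63 ft/s (downward)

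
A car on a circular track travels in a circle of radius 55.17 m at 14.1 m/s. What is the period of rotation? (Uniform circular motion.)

T = 2πr/v = 2π×55.17/14.1 = 24.58 s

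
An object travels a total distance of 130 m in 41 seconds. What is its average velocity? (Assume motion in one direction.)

v_avg = Δd / Δt = 130 / 41 = 3.17 m/s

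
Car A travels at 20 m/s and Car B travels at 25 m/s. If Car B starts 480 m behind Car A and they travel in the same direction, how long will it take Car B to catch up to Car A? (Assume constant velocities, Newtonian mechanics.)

Relative speed: v_rel = 25 - 20 = 5 m/s
Time to catch: t = d₀/v_rel = 480/5 = 96.0 s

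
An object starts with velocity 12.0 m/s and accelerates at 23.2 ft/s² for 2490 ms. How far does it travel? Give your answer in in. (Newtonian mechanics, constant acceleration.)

a = 23.2 ft/s² × 0.3048 = 7.07136 m/s²
t = 2490 ms × 0.001 = 2.49 s
d = v₀ × t + ½ × a × t² = 12.0 × 2.49 + 0.5 × 7.07136 × 2.49² = 51.8016 m
d = 51.8016 m / 0.0254 = 2039 in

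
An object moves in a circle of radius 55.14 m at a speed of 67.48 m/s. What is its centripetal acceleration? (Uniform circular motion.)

a_c = v²/r = 67.48²/55.14 = 4553.5504/55.14 = 82.58 m/s²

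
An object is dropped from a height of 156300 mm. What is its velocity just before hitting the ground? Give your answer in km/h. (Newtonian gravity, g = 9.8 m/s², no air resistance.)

h = 156300 mm × 0.001 = 156.3 m
v = √(2gh) = √(2 × 9.8 × 156.3) = 55.3487 m/s
v = 55.3487 m/s / 0.2777777777777778 = 199.3 km/h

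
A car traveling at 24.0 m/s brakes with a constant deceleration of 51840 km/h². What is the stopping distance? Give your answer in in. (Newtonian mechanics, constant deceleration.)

a = 51840 km/h² × 7.716049382716049e-05 = 4.0 m/s²
d = v₀² / (2a) = 24.0² / (2 × 4.0) = 576.0 / 8.0 = 72.0 m
d = 72.0 m / 0.0254 = 2835 in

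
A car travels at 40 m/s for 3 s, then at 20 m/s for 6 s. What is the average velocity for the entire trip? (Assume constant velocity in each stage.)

d₁ = v₁t₁ = 40 × 3 = 120 m
d₂ = v₂t₂ = 20 × 6 = 120 m
d_total = 240 m, t_total = 9 s
v_avg = d_total/t_total = 240/9 = 26.67 m/s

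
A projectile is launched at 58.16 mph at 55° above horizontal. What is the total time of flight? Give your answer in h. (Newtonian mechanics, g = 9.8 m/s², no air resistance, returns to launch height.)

v₀ = 58.16 mph × 0.44704 = 25.9998 m/s
T = 2 × v₀ × sin(θ) / g = 2 × 25.9998 × sin(55°) / 9.8 = 2 × 25.9998 × 0.819152 / 9.8 = 4.34649 s
T = 4.34649 s / 3600.0 = 0.001207 h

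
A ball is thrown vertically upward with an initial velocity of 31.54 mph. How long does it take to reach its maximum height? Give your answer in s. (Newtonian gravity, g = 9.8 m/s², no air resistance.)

v₀ = 31.54 mph × 0.44704 = 14.0996 m/s
t_up = v₀ / g = 14.0996 / 9.8 = 1.439 s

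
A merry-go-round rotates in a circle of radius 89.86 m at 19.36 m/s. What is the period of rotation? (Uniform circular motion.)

T = 2πr/v = 2π×89.86/19.36 = 29.16 s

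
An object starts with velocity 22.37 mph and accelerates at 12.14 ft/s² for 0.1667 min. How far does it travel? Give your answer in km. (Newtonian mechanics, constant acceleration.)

v₀ = 22.37 mph × 0.44704 = 10.0003 m/s
a = 12.14 ft/s² × 0.3048 = 3.70027 m/s²
t = 0.1667 min × 60.0 = 10.002 s
d = v₀ × t + ½ × a × t² = 10.0003 × 10.002 + 0.5 × 3.70027 × 10.002² = 285.111 m
d = 285.111 m / 1000.0 = 0.2851 km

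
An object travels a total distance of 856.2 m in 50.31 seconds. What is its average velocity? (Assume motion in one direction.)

v_avg = Δd / Δt = 856.2 / 50.31 = 17.02 m/s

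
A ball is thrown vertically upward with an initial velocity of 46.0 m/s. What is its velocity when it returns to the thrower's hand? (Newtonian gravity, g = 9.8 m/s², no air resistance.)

By conservation of energy (no air resistance), the ball returns to the throw height with the same speed as launch, but directed downward.
|v_ground| = v₀ = 46.0 m/s
v_ground = 46.0 m/s (downward)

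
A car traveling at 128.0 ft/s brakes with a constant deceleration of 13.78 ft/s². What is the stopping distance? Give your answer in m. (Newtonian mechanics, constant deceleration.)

v₀ = 128.0 ft/s × 0.3048 = 39.0144 m/s
a = 13.78 ft/s² × 0.3048 = 4.20014 m/s²
d = v₀² / (2a) = 39.0144² / (2 × 4.20014) = 1522.12 / 8.40028 = 181.2 m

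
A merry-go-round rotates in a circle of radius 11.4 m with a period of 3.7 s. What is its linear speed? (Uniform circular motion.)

v = 2πr/T = 2π×11.4/3.7 = 19.36 m/s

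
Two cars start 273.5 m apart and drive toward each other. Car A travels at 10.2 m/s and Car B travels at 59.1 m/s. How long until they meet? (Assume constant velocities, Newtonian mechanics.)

Combined speed: v_combined = 10.2 + 59.1 = 69.3 m/s
Time to meet: t = d/v_combined = 273.5/69.3 = 3.95 s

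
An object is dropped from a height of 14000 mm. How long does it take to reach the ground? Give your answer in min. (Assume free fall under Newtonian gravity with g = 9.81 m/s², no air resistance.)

h = 14000 mm × 0.001 = 14.0 m
t = √(2h/g) = √(2 × 14.0 / 9.81) = 1.68945 s
t = 1.68945 s / 60.0 = 0.02816 min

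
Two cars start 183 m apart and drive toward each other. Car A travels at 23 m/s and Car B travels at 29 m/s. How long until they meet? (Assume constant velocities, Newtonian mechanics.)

Combined speed: v_combined = 23 + 29 = 52 m/s
Time to meet: t = d/v_combined = 183/52 = 3.52 s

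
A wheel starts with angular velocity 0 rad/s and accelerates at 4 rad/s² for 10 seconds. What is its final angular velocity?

ω = ω₀ + αt = 0 + 4 × 10 = 40 rad/s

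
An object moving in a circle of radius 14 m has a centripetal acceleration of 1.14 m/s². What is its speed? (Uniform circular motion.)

v = √(a_c × r) = √(1.14 × 14) = 3.99 m/s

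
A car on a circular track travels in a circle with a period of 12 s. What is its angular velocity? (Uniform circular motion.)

ω = 2π/T = 2π/12 = 0.5236 rad/s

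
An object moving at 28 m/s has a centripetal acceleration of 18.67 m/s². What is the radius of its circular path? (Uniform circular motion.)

r = v²/a_c = 28²/18.67 = 41.99 m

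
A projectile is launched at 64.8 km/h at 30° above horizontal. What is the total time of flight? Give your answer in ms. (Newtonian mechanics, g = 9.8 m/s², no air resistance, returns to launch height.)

v₀ = 64.8 km/h × 0.2777777777777778 = 18.0 m/s
T = 2 × v₀ × sin(θ) / g = 2 × 18.0 × sin(30°) / 9.8 = 2 × 18.0 × 0.5 / 9.8 = 1.83673 s
T = 1.83673 s / 0.001 = 1837 ms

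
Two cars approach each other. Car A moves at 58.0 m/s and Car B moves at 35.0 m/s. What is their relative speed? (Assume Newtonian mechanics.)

v_rel = v_A + v_B = 58.0 + 35.0 = 93.0 m/s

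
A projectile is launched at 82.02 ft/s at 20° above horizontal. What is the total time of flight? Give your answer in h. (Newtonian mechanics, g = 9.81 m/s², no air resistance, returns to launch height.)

v₀ = 82.02 ft/s × 0.3048 = 24.9997 m/s
T = 2 × v₀ × sin(θ) / g = 2 × 24.9997 × sin(20°) / 9.81 = 2 × 24.9997 × 0.34202 / 9.81 = 1.7432 s
T = 1.7432 s / 3600.0 = 0.0004842 h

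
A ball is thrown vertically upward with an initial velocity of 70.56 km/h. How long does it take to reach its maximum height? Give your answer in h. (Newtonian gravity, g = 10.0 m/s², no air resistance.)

v₀ = 70.56 km/h × 0.2777777777777778 = 19.6 m/s
t_up = v₀ / g = 19.6 / 10.0 = 1.96 s
t_up = 1.96 s / 3600.0 = 0.0005444 h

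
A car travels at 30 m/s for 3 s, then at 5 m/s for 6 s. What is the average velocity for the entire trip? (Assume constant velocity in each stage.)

d₁ = v₁t₁ = 30 × 3 = 90 m
d₂ = v₂t₂ = 5 × 6 = 30 m
d_total = 120 m, t_total = 9 s
v_avg = d_total/t_total = 120/9 = 13.33 m/s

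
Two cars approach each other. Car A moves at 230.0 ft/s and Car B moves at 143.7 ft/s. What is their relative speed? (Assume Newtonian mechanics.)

v_rel = v_A + v_B = 230.0 + 143.7 = 373.7 ft/s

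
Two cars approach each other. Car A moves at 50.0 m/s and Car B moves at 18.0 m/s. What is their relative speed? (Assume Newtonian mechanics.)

v_rel = v_A + v_B = 50.0 + 18.0 = 68.0 m/s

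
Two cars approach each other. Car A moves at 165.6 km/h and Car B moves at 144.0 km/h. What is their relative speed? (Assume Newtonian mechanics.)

v_rel = v_A + v_B = 165.6 + 144.0 = 309.6 km/h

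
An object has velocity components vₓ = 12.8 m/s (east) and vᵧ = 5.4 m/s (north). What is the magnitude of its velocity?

|v| = √(vₓ² + vᵧ²) = √(12.8² + 5.4²) = √(193.0) = 13.89 m/s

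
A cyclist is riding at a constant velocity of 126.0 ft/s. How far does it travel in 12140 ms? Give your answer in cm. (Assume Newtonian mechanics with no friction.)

v = 126.0 ft/s × 0.3048 = 38.4048 m/s
t = 12140 ms × 0.001 = 12.14 s
d = v × t = 38.4048 × 12.14 = 466.234 m
d = 466.234 m / 0.01 = 46620 cm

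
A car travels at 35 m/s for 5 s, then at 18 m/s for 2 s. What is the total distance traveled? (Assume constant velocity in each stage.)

d₁ = v₁t₁ = 35 × 5 = 175 m
d₂ = v₂t₂ = 18 × 2 = 36 m
d_total = 175 + 36 = 211 m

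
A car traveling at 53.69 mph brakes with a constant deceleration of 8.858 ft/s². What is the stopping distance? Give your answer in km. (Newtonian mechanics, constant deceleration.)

v₀ = 53.69 mph × 0.44704 = 24.0016 m/s
a = 8.858 ft/s² × 0.3048 = 2.69992 m/s²
d = v₀² / (2a) = 24.0016² / (2 × 2.69992) = 576.077 / 5.39984 = 106.684 m
d = 106.684 m / 1000.0 = 0.1067 km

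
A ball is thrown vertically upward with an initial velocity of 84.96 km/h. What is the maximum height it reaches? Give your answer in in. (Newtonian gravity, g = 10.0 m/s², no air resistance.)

v₀ = 84.96 km/h × 0.2777777777777778 = 23.6 m/s
h_max = v₀² / (2g) = 23.6² / (2 × 10.0) = 556.96 / 20.0 = 27.848 m
h_max = 27.848 m / 0.0254 = 1096 in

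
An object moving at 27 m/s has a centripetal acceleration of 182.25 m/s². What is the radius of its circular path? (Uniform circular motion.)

r = v²/a_c = 27²/182.25 = 4.0 m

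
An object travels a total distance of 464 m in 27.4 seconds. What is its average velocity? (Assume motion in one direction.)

v_avg = Δd / Δt = 464 / 27.4 = 16.93 m/s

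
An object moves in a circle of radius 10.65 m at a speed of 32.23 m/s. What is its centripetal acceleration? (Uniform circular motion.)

a_c = v²/r = 32.23²/10.65 = 1038.7729/10.65 = 97.54 m/s²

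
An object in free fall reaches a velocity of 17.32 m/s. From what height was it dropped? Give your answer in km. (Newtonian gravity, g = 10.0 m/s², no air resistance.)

h = v² / (2g) = 17.32² / (2 × 10.0) = 14.9991 m
h = 14.9991 m / 1000.0 = 0.015 km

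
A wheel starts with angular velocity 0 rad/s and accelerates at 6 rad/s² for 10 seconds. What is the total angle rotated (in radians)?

θ = ω₀t + ½αt² = 0×10 + ½×6×10² = 300.0 rad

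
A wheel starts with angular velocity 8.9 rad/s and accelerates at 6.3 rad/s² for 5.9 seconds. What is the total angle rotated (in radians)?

θ = ω₀t + ½αt² = 8.9×5.9 + ½×6.3×5.9² = 162.16 rad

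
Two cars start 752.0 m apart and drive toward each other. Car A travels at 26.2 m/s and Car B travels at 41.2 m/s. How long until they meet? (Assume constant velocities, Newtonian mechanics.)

Combined speed: v_combined = 26.2 + 41.2 = 67.4 m/s
Time to meet: t = d/v_combined = 752.0/67.4 = 11.16 s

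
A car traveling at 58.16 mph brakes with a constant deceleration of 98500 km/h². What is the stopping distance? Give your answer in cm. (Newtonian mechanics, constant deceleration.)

v₀ = 58.16 mph × 0.44704 = 25.9998 m/s
a = 98500 km/h² × 7.716049382716049e-05 = 7.60031 m/s²
d = v₀² / (2a) = 25.9998² / (2 × 7.60031) = 675.99 / 15.2006 = 44.4713 m
d = 44.4713 m / 0.01 = 4447 cm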